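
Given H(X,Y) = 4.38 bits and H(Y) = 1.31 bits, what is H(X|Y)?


H(X|Y) = H(X,Y) - H(Y) = 4.38 - 1.31 = 3.07

3.07 bits


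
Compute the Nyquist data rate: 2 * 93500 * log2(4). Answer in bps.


Rate = 2 * B * log2(M) = 2 * 93500 * 2.0 = 374000.0

374000.0 bps


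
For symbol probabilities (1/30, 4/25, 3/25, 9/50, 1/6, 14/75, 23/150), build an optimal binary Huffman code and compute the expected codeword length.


Huffman construction (repeatedly merge the two least-probable nodes; each merge adds 1 bit to every symbol beneath it): 1/30 + 3/25 = 23/150; 23/150 + 23/150 = 23/75; 4/25 + 1/6 = 49/150; 9/50 + 14/75 = 11/30; 23/75 + 49/150 = 19/30; 11/30 + 19/30 = 1. Resulting codeword lengths (in the order the probabilities were given): (4, 3, 4, 2, 3, 2, 3). L_avg = sum(p_i * l_i) = 1/30*4 + 4/25*3 + 3/25*4 + 9/50*2 + 1/6*3 + 14/75*2 + 23/150*3 = 209/75 = 2.7867

2.7867 bits


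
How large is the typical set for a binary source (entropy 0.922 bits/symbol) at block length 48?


log2|A_typical| = nH = 48 * 0.922 = 44.256, so |A_typical| ~ 2^44.256 = 2.101e+13

2.101e+13


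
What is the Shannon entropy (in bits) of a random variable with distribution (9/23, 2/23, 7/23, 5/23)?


H = -sum(p_i * log2(p_i)). Terms: -(9/23)*log2(9/23) = 0.529684; -(2/23)*log2(2/23) = 0.306397; -(7/23)*log2(7/23) = 0.522324; -(5/23)*log2(5/23) = 0.478616. H = 0.529684 + 0.306397 + 0.522324 + 0.478616 = 1.837

1.837 bits


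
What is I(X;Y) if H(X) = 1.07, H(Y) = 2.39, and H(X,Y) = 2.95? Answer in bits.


I(X;Y) = H(X) + H(Y) - H(X,Y) = 1.07 + 2.39 - 2.95 = 0.51

0.51 bits


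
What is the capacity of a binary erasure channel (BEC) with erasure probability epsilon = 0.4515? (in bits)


C = 1 - epsilon = 1 - 0.4515 = 0.5485

0.5485 bits


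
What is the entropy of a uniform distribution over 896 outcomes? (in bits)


H = log2(n) = log2(896) = 9.8074

9.8074 bits


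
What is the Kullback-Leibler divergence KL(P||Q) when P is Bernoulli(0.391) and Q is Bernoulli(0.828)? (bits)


KL = p*log2(p/q) + (1-p)*log2((1-p)/(1-q)) = 0.391*log2(0.391/0.828) + 0.609*log2(0.609/0.172) = 0.6876

0.6876 bits


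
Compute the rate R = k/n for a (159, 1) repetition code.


Rate = k/n = 1/159

1/159


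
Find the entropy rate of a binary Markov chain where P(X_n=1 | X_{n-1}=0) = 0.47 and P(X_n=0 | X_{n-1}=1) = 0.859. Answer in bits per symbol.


Stationary distribution: pi_0 = p10/(p01+p10) = 0.6464, pi_1 = 0.3536. Entropy rate H' = pi_0*H(p01) + pi_1*H(p10) = 0.6464*0.9974 + 0.3536*0.5869 = 0.8522

0.8522 bits/symbol


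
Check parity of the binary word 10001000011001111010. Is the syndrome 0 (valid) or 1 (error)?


Syndrome = XOR of all bits = 1 XOR 0 XOR 0 XOR 0 XOR 1 XOR 0 XOR 0 XOR 0 XOR 0 XOR 1 XOR 1 XOR 0 XOR 0 XOR 1 XOR 1 XOR 1 XOR 1 XOR 0 XOR 1 XOR 0 = 1

1


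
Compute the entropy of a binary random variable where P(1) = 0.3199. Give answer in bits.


H = -p*log2(p) - (1-p)*log2(1-p). -0.3199*log2(0.3199) = 0.526014; -0.6801*log2(0.6801) = 0.378259. H = 0.526014 + 0.378259 = 0.9043

0.9043 bits


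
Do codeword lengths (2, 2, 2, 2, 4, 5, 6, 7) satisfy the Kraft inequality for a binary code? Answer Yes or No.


Kraft sum = sum(2^(-l_i)) = 1.1172, need <= 1. Result: violated (a binary prefix-free code with these lengths cannot exist)

No


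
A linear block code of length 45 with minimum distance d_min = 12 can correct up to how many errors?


Correction capability = floor((d-1)/2) = floor((12-1)/2) = 5

5 errors


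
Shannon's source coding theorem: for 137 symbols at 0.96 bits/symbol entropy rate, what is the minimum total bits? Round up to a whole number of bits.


Minimum bits >= n * H = 137 * 0.96 = 131.52, rounded up to a whole number of bits = 132

132 bits


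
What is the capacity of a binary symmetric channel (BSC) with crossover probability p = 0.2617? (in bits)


H(p) = -p*log2(p) - (1-p)*log2(1-p) = -0.2617*log2(0.2617) - 0.7383*log2(0.7383) = 0.506132 + 0.323169 = 0.8293. C = 1 - H(p) = 1 - 0.8293 = 0.1707

0.1707 bits


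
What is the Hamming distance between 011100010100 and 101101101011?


Count differing positions: ^ ^ . . . ^ ^ ^ ^ ^ ^ ^ = 9 differences

9


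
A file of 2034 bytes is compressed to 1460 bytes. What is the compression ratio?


Ratio = original / compressed = 2034 / 1460 = 1.3932

1.3932


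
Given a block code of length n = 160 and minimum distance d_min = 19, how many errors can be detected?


Detection capability = d_min - 1 = 19 - 1 = 18

18 errors


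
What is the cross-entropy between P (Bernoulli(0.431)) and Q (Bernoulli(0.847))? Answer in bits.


H(P,Q) = -p*log2(q) - (1-p)*log2(1-q). -0.431*log2(0.847) = 0.103253; -0.569*log2(0.153) = 1.541078. H(P,Q) = 0.103253 + 1.541078 = 1.6443

1.6443 bits


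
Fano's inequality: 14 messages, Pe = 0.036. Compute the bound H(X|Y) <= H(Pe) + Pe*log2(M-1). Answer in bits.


H(Pe) = -Pe*log2(Pe) - (1-Pe)*log2(1-Pe) = -0.036*log2(0.036) - 0.964*log2(0.964) = 0.172651 + 0.050991 = 0.2236. Pe*log2(M-1) = 0.036*log2(13) = 0.133216. Bound = H(Pe) + Pe*log2(M-1) = 0.172651 + 0.050991 + 0.133216 = 0.3569

0.3569 bits


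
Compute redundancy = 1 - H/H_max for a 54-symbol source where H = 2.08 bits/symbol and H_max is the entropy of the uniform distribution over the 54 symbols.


H_max = log2(K) = log2(54) = 5.7549 bits/symbol. Redundancy = 1 - H/H_max = 1 - 2.08/5.7549 = 1 - 0.3614 = 0.6386

0.6386


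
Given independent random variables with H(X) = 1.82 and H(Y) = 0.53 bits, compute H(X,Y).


For independent variables, H(X,Y) = H(X) + H(Y) = 1.82 + 0.53 = 2.35

2.35 bits


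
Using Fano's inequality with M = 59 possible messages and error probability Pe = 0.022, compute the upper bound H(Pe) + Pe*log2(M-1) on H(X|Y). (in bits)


H(Pe) = -Pe*log2(Pe) - (1-Pe)*log2(1-Pe) = -0.022*log2(0.022) - 0.978*log2(0.978) = 0.121140 + 0.031388 = 0.1525. Pe*log2(M-1) = 0.022*log2(58) = 0.128876. Bound = H(Pe) + Pe*log2(M-1) = 0.121140 + 0.031388 + 0.128876 = 0.2814

0.2814 bits


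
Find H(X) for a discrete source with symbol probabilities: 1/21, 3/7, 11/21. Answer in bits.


H = -sum(p_i * log2(p_i)). Terms: -(1/21)*log2(1/21) = 0.209158; -(3/7)*log2(3/7) = 0.523882; -(11/21)*log2(11/21) = 0.488654. H = 0.209158 + 0.523882 + 0.488654 = 1.2217

1.2217 bits


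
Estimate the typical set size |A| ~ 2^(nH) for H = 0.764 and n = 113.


log2|A_typical| = nH = 113 * 0.764 = 86.332, so |A_typical| ~ 2^86.332 = 9.739e+25

9.739e+25


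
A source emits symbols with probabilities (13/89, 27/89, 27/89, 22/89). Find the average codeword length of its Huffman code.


Huffman construction (repeatedly merge the two least-probable nodes; each merge adds 1 bit to every symbol beneath it): 13/89 + 22/89 = 35/89; 27/89 + 27/89 = 54/89; 35/89 + 54/89 = 1. Resulting codeword lengths (in the order the probabilities were given): (2, 2, 2, 2). L_avg = sum(p_i * l_i) = 13/89*2 + 27/89*2 + 27/89*2 + 22/89*2 = 2

2.0 bits


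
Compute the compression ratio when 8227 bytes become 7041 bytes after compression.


Ratio = original / compressed = 8227 / 7041 = 1.1684

1.1684


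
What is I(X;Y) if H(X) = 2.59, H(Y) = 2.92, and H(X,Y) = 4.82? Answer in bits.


I(X;Y) = H(X) + H(Y) - H(X,Y) = 2.59 + 2.92 - 4.82 = 0.69

0.69 bits


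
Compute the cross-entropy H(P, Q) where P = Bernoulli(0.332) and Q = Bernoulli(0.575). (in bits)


H(P,Q) = -p*log2(q) - (1-p)*log2(1-q). -0.332*log2(0.575) = 0.265058; -0.668*log2(0.425) = 0.824623. H(P,Q) = 0.265058 + 0.824623 = 1.0897

1.0897 bits


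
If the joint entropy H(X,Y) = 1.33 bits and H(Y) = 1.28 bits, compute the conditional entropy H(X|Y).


H(X|Y) = H(X,Y) - H(Y) = 1.33 - 1.28 = 0.05

0.05 bits


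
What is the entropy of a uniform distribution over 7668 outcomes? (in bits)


H = log2(n) = log2(7668) = 12.9046

12.9046 bits


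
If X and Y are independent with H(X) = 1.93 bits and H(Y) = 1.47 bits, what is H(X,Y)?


For independent variables, H(X,Y) = H(X) + H(Y) = 1.93 + 1.47 = 3.4

3.4 bits


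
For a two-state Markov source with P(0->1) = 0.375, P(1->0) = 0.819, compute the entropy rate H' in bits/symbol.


Stationary distribution: pi_0 = p10/(p01+p10) = 0.6859, pi_1 = 0.3141. Entropy rate H' = pi_0*H(p01) + pi_1*H(p10) = 0.6859*0.9544 + 0.3141*0.6823 = 0.869

0.869 bits/symbol


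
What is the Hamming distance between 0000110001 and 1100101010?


Count differing positions: ^ ^ . . . ^ ^ . ^ ^ = 6 differences

6


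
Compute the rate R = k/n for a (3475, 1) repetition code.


Rate = k/n = 1/3475

1/3475


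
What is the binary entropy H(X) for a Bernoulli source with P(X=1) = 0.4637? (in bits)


H = -p*log2(p) - (1-p)*log2(1-p). -0.4637*log2(0.4637) = 0.514121; -0.5363*log2(0.5363) = 0.482074. H = 0.514121 + 0.482074 = 0.9962

0.9962 bits


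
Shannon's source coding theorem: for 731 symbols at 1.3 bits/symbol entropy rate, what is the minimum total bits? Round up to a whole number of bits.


Minimum bits >= n * H = 731 * 1.3 = 950.3, rounded up to a whole number of bits = 951

951 bits


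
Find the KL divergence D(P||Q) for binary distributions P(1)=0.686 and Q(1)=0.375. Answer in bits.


KL = p*log2(p/q) + (1-p)*log2((1-p)/(1-q)) = 0.686*log2(0.686/0.375) + 0.314*log2(0.314/0.625) = 0.2859

0.2859 bits


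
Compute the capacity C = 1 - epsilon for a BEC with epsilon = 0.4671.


C = 1 - epsilon = 1 - 0.4671 = 0.5329

0.5329 bits


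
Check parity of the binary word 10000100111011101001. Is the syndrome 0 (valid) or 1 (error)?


Syndrome = XOR of all bits = 1 XOR 0 XOR 0 XOR 0 XOR 0 XOR 1 XOR 0 XOR 0 XOR 1 XOR 1 XOR 1 XOR 0 XOR 1 XOR 1 XOR 1 XOR 0 XOR 1 XOR 0 XOR 0 XOR 1 = 0

0


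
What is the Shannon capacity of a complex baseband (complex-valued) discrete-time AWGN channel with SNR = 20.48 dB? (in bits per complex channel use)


SNR_linear = 10^(20.48/10) = 111.6863; C = log2(1 + SNR_linear) = log2(1 + 111.6863) = 6.8162

6.8162 bits/channel use


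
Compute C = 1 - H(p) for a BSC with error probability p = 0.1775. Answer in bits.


H(p) = -p*log2(p) - (1-p)*log2(1-p) = -0.1775*log2(0.1775) - 0.8225*log2(0.8225) = 0.442704 + 0.231873 = 0.6746. C = 1 - H(p) = 1 - 0.6746 = 0.3254

0.3254 bits


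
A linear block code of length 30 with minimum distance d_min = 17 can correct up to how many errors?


Correction capability = floor((d-1)/2) = floor((17-1)/2) = 8

8 errors


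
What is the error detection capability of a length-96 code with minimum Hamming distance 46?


Detection capability = d_min - 1 = 46 - 1 = 45

45 errors


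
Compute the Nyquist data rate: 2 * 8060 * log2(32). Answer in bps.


Rate = 2 * B * log2(M) = 2 * 8060 * 5.0 = 80600.0

80600.0 bps


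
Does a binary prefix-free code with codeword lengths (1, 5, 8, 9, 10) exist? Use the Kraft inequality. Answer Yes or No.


Kraft sum = sum(2^(-l_i)) = 0.5381, need <= 1. Result: satisfied (a binary prefix-free code with these lengths exists)

Yes


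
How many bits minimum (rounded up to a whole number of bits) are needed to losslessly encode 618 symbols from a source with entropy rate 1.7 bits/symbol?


Minimum bits >= n * H = 618 * 1.7 = 1050.6, rounded up to a whole number of bits = 1051

1051 bits


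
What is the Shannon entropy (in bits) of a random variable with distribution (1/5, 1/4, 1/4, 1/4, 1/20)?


H = -sum(p_i * log2(p_i)). Terms: -(1/5)*log2(1/5) = 0.464386; -(1/4)*log2(1/4) = 0.500000; -(1/4)*log2(1/4) = 0.500000; -(1/4)*log2(1/4) = 0.500000; -(1/20)*log2(1/20) = 0.216096. H = 0.464386 + 0.500000 + 0.500000 + 0.500000 + 0.216096 = 2.1805

2.1805 bits


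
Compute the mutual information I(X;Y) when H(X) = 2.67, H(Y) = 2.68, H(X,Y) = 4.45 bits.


I(X;Y) = H(X) + H(Y) - H(X,Y) = 2.67 + 2.68 - 4.45 = 0.9

0.9 bits


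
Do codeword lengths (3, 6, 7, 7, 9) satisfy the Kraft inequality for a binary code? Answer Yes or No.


Kraft sum = sum(2^(-l_i)) = 0.1582, need <= 1. Result: satisfied (a binary prefix-free code with these lengths exists)

Yes


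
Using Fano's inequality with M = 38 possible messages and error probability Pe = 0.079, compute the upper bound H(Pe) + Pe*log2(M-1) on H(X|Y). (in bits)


H(Pe) = -Pe*log2(Pe) - (1-Pe)*log2(1-Pe) = -0.079*log2(0.079) - 0.921*log2(0.921) = 0.289298 + 0.109348 = 0.3986. Pe*log2(M-1) = 0.079*log2(37) = 0.411547. Bound = H(Pe) + Pe*log2(M-1) = 0.289298 + 0.109348 + 0.411547 = 0.8102

0.8102 bits


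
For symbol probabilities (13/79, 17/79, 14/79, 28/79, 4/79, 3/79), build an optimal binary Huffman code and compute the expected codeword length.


Huffman construction (repeatedly merge the two least-probable nodes; each merge adds 1 bit to every symbol beneath it): 3/79 + 4/79 = 7/79; 7/79 + 13/79 = 20/79; 14/79 + 17/79 = 31/79; 20/79 + 28/79 = 48/79; 31/79 + 48/79 = 1. Resulting codeword lengths (in the order the probabilities were given): (3, 2, 2, 2, 4, 4). L_avg = sum(p_i * l_i) = 13/79*3 + 17/79*2 + 14/79*2 + 28/79*2 + 4/79*4 + 3/79*4 = 185/79 = 2.3418

2.3418 bits


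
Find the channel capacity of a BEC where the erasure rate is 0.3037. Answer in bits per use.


C = 1 - epsilon = 1 - 0.3037 = 0.6963

0.6963 bits


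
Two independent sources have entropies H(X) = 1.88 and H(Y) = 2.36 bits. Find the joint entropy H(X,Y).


For independent variables, H(X,Y) = H(X) + H(Y) = 1.88 + 2.36 = 4.24

4.24 bits


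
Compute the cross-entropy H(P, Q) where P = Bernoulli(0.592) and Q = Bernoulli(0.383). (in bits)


H(P,Q) = -p*log2(q) - (1-p)*log2(1-q). -0.592*log2(0.383) = 0.819674; -0.408*log2(0.617) = 0.284236. H(P,Q) = 0.819674 + 0.284236 = 1.1039

1.1039 bits


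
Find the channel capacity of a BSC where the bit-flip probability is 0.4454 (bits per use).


H(p) = -p*log2(p) - (1-p)*log2(1-p) = -0.4454*log2(0.4454) - 0.5546*log2(0.5546) = 0.519705 + 0.471676 = 0.9914. C = 1 - H(p) = 1 - 0.9914 = 0.0086

0.0086 bits


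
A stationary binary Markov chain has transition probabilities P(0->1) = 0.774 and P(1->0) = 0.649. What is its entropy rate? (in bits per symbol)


Stationary distribution: pi_0 = p10/(p01+p10) = 0.4561, pi_1 = 0.5439. Entropy rate H' = pi_0*H(p01) + pi_1*H(p10) = 0.4561*0.771 + 0.5439*0.935 = 0.8602

0.8602 bits/symbol


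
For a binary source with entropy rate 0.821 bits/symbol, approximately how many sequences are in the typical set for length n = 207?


log2|A_typical| = nH = 207 * 0.821 = 169.947, so |A_typical| ~ 2^169.947 = 1.443e+51

1.443e+51


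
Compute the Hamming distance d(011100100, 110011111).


Count differing positions: ^ . ^ ^ ^ ^ . ^ ^ = 7 differences

7


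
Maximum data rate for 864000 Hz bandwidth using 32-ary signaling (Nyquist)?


Rate = 2 * B * log2(M) = 2 * 864000 * 5.0 = 8640000.0

8640000.0 bps


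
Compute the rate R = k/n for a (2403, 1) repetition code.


Rate = k/n = 1/2403

1/2403


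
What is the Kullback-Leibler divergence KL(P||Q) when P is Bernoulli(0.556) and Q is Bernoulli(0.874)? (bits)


KL = p*log2(p/q) + (1-p)*log2((1-p)/(1-q)) = 0.556*log2(0.556/0.874) + 0.444*log2(0.444/0.126) = 0.444

0.444 bits


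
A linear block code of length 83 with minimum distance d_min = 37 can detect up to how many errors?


Detection capability = d_min - 1 = 37 - 1 = 36

36 errors


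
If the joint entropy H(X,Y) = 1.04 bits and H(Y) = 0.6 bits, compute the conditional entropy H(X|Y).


H(X|Y) = H(X,Y) - H(Y) = 1.04 - 0.6 = 0.44

0.44 bits


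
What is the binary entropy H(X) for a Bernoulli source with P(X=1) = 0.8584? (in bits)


H = -p*log2(p) - (1-p)*log2(1-p). -0.8584*log2(0.8584) = 0.189087; -0.1416*log2(0.1416) = 0.399327. H = 0.189087 + 0.399327 = 0.5884

0.5884 bits


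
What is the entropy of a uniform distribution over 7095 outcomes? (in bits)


H = log2(n) = log2(7095) = 12.7926

12.7926 bits


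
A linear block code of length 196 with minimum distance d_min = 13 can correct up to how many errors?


Correction capability = floor((d-1)/2) = floor((13-1)/2) = 6

6 errors


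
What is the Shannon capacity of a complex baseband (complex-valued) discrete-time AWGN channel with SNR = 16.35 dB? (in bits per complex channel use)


SNR_linear = 10^(16.35/10) = 43.1519; C = log2(1 + SNR_linear) = log2(1 + 43.1519) = 5.4644

5.4644 bits/channel use


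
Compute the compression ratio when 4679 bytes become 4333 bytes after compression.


Ratio = original / compressed = 4679 / 4333 = 1.0799

1.0799


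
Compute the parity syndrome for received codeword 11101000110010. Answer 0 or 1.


Syndrome = XOR of all bits = 1 XOR 1 XOR 1 XOR 0 XOR 1 XOR 0 XOR 0 XOR 0 XOR 1 XOR 1 XOR 0 XOR 0 XOR 1 XOR 0 = 1

1


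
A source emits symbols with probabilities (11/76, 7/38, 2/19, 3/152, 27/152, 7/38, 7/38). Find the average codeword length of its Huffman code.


Huffman construction (repeatedly merge the two least-probable nodes; each merge adds 1 bit to every symbol beneath it): 3/152 + 2/19 = 1/8; 1/8 + 11/76 = 41/152; 27/152 + 7/38 = 55/152; 7/38 + 7/38 = 7/19; 41/152 + 55/152 = 12/19; 7/19 + 12/19 = 1. Resulting codeword lengths (in the order the probabilities were given): (3, 3, 4, 4, 3, 2, 2). L_avg = sum(p_i * l_i) = 11/76*3 + 7/38*3 + 2/19*4 + 3/152*4 + 27/152*3 + 7/38*2 + 7/38*2 = 419/152 = 2.7566

2.7566 bits


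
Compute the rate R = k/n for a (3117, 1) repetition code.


Rate = k/n = 1/3117

1/3117


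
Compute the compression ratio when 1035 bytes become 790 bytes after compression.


Ratio = original / compressed = 1035 / 790 = 1.3101

1.3101


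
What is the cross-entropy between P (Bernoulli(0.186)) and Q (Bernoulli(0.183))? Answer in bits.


H(P,Q) = -p*log2(q) - (1-p)*log2(1-q). -0.186*log2(0.183) = 0.455716; -0.814*log2(0.817) = 0.237356. H(P,Q) = 0.455716 + 0.237356 = 0.6931

0.6931 bits


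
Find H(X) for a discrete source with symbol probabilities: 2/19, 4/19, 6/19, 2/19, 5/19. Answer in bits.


H = -sum(p_i * log2(p_i)). Terms: -(2/19)*log2(2/19) = 0.341887; -(4/19)*log2(4/19) = 0.473248; -(6/19)*log2(6/19) = 0.525147; -(2/19)*log2(2/19) = 0.341887; -(5/19)*log2(5/19) = 0.506842. H = 0.341887 + 0.473248 + 0.525147 + 0.341887 + 0.506842 = 2.189

2.189 bits


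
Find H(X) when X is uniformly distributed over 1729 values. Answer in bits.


H = log2(n) = log2(1729) = 10.7557

10.7557 bits


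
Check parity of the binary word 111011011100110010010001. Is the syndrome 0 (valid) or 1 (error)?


Syndrome = XOR of all bits = 1 XOR 1 XOR 1 XOR 0 XOR 1 XOR 1 XOR 0 XOR 1 XOR 1 XOR 1 XOR 0 XOR 0 XOR 1 XOR 1 XOR 0 XOR 0 XOR 1 XOR 0 XOR 0 XOR 1 XOR 0 XOR 0 XOR 0 XOR 1 = 1

1


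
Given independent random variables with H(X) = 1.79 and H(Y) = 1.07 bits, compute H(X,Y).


For independent variables, H(X,Y) = H(X) + H(Y) = 1.79 + 1.07 = 2.86

2.86 bits


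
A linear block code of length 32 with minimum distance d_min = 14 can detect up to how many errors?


Detection capability = d_min - 1 = 14 - 1 = 13

13 errors


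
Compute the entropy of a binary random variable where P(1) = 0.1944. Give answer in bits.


H = -p*log2(p) - (1-p)*log2(1-p). -0.1944*log2(0.1944) = 0.459348; -0.8056*log2(0.8056) = 0.251238. H = 0.459348 + 0.251238 = 0.7106

0.7106 bits


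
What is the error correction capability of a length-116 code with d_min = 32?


Correction capability = floor((d-1)/2) = floor((32-1)/2) = 15

15 errors


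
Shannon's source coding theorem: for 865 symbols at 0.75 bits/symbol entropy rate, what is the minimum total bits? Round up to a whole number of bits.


Minimum bits >= n * H = 865 * 0.75 = 648.75, rounded up to a whole number of bits = 649

649 bits


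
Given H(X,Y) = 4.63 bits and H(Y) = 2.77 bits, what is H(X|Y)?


H(X|Y) = H(X,Y) - H(Y) = 4.63 - 2.77 = 1.86

1.86 bits


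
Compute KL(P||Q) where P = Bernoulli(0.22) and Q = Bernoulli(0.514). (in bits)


KL = p*log2(p/q) + (1-p)*log2((1-p)/(1-q)) = 0.22*log2(0.22/0.514) + 0.78*log2(0.78/0.486) = 0.263

0.263 bits


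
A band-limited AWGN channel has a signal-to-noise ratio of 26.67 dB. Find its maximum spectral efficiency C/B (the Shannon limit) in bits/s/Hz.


SNR_linear = 10^(26.67/10) = 464.5153; C/B = log2(1 + SNR_linear) = log2(1 + 464.5153) = 8.8627

8.8627 bits/s/Hz


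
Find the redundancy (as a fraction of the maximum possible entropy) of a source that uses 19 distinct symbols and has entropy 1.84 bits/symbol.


H_max = log2(K) = log2(19) = 4.2479 bits/symbol. Redundancy = 1 - H/H_max = 1 - 1.84/4.2479 = 1 - 0.4332 = 0.5668

0.5668


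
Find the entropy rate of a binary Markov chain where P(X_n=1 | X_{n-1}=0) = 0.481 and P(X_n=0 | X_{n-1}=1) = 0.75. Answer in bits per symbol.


Stationary distribution: pi_0 = p10/(p01+p10) = 0.6093, pi_1 = 0.3907. Entropy rate H' = pi_0*H(p01) + pi_1*H(p10) = 0.6093*0.999 + 0.3907*0.8113 = 0.9256

0.9256 bits/symbol


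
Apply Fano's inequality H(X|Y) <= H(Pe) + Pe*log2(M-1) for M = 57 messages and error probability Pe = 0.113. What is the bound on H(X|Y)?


H(Pe) = -Pe*log2(Pe) - (1-Pe)*log2(1-Pe) = -0.113*log2(0.113) - 0.887*log2(0.887) = 0.355453 + 0.153446 = 0.5089. Pe*log2(M-1) = 0.113*log2(56) = 0.656231. Bound = H(Pe) + Pe*log2(M-1) = 0.355453 + 0.153446 + 0.656231 = 1.1651

1.1651 bits


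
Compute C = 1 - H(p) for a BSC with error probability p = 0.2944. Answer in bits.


H(p) = -p*log2(p) - (1-p)*log2(1-p) = -0.2944*log2(0.2944) - 0.7056*log2(0.7056) = 0.519366 + 0.354972 = 0.8743. C = 1 - H(p) = 1 - 0.8743 = 0.1257

0.1257 bits


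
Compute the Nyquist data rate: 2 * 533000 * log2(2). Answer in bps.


Rate = 2 * B * log2(M) = 2 * 533000 * 1.0 = 1066000.0

1066000.0 bps


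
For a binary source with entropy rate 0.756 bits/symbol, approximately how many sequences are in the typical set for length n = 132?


log2|A_typical| = nH = 132 * 0.756 = 99.792, so |A_typical| ~ 2^99.792 = 1.097e+30

1.097e+30


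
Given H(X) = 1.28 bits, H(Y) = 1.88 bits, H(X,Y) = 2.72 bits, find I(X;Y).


I(X;Y) = H(X) + H(Y) - H(X,Y) = 1.28 + 1.88 - 2.72 = 0.44

0.44 bits


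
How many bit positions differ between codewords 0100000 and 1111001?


Count differing positions: ^ . ^ ^ . . ^ = 4 differences

4


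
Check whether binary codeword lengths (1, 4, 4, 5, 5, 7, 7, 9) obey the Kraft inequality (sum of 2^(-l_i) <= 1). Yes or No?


Kraft sum = sum(2^(-l_i)) = 0.7051, need <= 1. Result: satisfied (a binary prefix-free code with these lengths exists)

Yes


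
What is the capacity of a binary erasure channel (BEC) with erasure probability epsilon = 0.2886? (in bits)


C = 1 - epsilon = 1 - 0.2886 = 0.7114

0.7114 bits


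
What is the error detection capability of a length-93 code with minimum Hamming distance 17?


Detection capability = d_min - 1 = 17 - 1 = 16

16 errors


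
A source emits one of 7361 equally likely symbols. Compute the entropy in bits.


H = log2(n) = log2(7361) = 12.8457

12.8457 bits


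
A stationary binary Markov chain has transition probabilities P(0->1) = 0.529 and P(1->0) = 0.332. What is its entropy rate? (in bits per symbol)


Stationary distribution: pi_0 = p10/(p01+p10) = 0.3856, pi_1 = 0.6144. Entropy rate H' = pi_0*H(p01) + pi_1*H(p10) = 0.3856*0.9976 + 0.6144*0.917 = 0.948

0.948 bits/symbol


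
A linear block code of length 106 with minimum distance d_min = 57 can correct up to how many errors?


Correction capability = floor((d-1)/2) = floor((57-1)/2) = 28

28 errors


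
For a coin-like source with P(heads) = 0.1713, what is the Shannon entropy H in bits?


H = -p*log2(p) - (1-p)*log2(1-p). -0.1713*log2(0.1713) = 0.436028; -0.8287*log2(0.8287) = 0.224642. H = 0.436028 + 0.224642 = 0.6607

0.6607 bits


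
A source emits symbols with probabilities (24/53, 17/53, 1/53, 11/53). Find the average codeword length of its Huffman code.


Huffman construction (repeatedly merge the two least-probable nodes; each merge adds 1 bit to every symbol beneath it): 1/53 + 11/53 = 12/53; 12/53 + 17/53 = 29/53; 24/53 + 29/53 = 1. Resulting codeword lengths (in the order the probabilities were given): (1, 2, 3, 3). L_avg = sum(p_i * l_i) = 24/53*1 + 17/53*2 + 1/53*3 + 11/53*3 = 94/53 = 1.7736

1.7736 bits


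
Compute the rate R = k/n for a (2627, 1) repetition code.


Rate = k/n = 1/2627

1/2627


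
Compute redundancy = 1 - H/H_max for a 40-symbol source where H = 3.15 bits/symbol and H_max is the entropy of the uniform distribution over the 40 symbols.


H_max = log2(K) = log2(40) = 5.3219 bits/symbol. Redundancy = 1 - H/H_max = 1 - 3.15/5.3219 = 1 - 0.5919 = 0.4081

0.4081


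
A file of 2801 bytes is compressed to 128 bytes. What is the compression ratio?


Ratio = original / compressed = 2801 / 128 = 21.8828

21.8828


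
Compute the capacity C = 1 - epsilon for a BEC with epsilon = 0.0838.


C = 1 - epsilon = 1 - 0.0838 = 0.9162

0.9162 bits


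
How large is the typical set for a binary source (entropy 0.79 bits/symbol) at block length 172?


log2|A_typical| = nH = 172 * 0.79 = 135.88, so |A_typical| ~ 2^135.88 = 8.016e+40

8.016e+40


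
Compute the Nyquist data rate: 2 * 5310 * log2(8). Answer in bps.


Rate = 2 * B * log2(M) = 2 * 5310 * 3.0 = 31860.0

31860.0 bps


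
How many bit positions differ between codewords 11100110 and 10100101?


Count differing positions: . ^ . . . . ^ ^ = 3 differences

3


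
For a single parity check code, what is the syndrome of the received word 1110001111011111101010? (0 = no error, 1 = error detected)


Syndrome = XOR of all bits = 1 XOR 1 XOR 1 XOR 0 XOR 0 XOR 0 XOR 1 XOR 1 XOR 1 XOR 1 XOR 0 XOR 1 XOR 1 XOR 1 XOR 1 XOR 1 XOR 1 XOR 0 XOR 1 XOR 0 XOR 1 XOR 0 = 1

1


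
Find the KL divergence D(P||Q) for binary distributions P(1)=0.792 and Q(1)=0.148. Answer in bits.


KL = p*log2(p/q) + (1-p)*log2((1-p)/(1-q)) = 0.792*log2(0.792/0.148) + 0.208*log2(0.208/0.852) = 1.4934

1.4934 bits


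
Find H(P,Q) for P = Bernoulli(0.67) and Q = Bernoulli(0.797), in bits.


H(P,Q) = -p*log2(q) - (1-p)*log2(1-q). -0.67*log2(0.797) = 0.219323; -0.33*log2(0.203) = 0.759148. H(P,Q) = 0.219323 + 0.759148 = 0.9785

0.9785 bits


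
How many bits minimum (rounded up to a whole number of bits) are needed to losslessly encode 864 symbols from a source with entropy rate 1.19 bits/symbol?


Minimum bits >= n * H = 864 * 1.19 = 1028.16, rounded up to a whole number of bits = 1029

1029 bits


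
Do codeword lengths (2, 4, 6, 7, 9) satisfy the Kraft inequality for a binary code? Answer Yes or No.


Kraft sum = sum(2^(-l_i)) = 0.3379, need <= 1. Result: satisfied (a binary prefix-free code with these lengths exists)

Yes


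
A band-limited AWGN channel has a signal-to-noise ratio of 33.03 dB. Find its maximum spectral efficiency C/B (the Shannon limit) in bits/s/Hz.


SNR_linear = 10^(33.03/10) = 2009.0928; C/B = log2(1 + SNR_linear) = log2(1 + 2009.0928) = 10.973

10.973 bits/s/Hz


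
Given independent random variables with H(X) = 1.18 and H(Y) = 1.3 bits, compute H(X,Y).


For independent variables, H(X,Y) = H(X) + H(Y) = 1.18 + 1.3 = 2.48

2.48 bits


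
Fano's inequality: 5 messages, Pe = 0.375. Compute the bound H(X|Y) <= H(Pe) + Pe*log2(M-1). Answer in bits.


H(Pe) = -Pe*log2(Pe) - (1-Pe)*log2(1-Pe) = -0.375*log2(0.375) - 0.625*log2(0.625) = 0.530639 + 0.423795 = 0.9544. Pe*log2(M-1) = 0.375*log2(4) = 0.750000. Bound = H(Pe) + Pe*log2(M-1) = 0.530639 + 0.423795 + 0.750000 = 1.7044

1.7044 bits


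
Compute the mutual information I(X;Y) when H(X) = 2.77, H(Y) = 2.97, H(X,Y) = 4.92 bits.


I(X;Y) = H(X) + H(Y) - H(X,Y) = 2.77 + 2.97 - 4.92 = 0.82

0.82 bits


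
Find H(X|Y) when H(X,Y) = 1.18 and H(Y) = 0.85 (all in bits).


H(X|Y) = H(X,Y) - H(Y) = 1.18 - 0.85 = 0.33

0.33 bits


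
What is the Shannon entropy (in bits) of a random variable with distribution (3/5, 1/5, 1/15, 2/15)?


H = -sum(p_i * log2(p_i)). Terms: -(3/5)*log2(3/5) = 0.442179; -(1/5)*log2(1/5) = 0.464386; -(1/15)*log2(1/15) = 0.260459; -(2/15)*log2(2/15) = 0.387585. H = 0.442179 + 0.464386 + 0.260459 + 0.387585 = 1.5546

1.5546 bits


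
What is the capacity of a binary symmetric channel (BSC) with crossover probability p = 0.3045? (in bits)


H(p) = -p*log2(p) - (1-p)*log2(1-p) = -0.3045*log2(0.3045) - 0.6955*log2(0.6955) = 0.522365 + 0.364357 = 0.8867. C = 1 - H(p) = 1 - 0.8867 = 0.1133

0.1133 bits


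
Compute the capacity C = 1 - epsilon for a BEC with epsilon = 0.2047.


C = 1 - epsilon = 1 - 0.2047 = 0.7953

0.7953 bits


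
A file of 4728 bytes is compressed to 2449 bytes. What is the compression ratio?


Ratio = original / compressed = 4728 / 2449 = 1.9306

1.9306


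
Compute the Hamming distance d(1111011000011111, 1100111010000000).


Count differing positions: . . ^ ^ ^ . . . ^ . . ^ ^ ^ ^ ^ = 9 differences

9


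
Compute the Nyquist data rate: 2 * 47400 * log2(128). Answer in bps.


Rate = 2 * B * log2(M) = 2 * 47400 * 7.0 = 663600.0

663600.0 bps


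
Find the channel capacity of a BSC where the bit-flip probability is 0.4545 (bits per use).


H(p) = -p*log2(p) - (1-p)*log2(1-p) = -0.4545*log2(0.4545) - 0.5455*log2(0.5455) = 0.517061 + 0.476957 = 0.994. C = 1 - H(p) = 1 - 0.994 = 0.006

0.006 bits


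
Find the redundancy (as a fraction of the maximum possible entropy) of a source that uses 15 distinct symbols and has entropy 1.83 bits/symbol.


H_max = log2(K) = log2(15) = 3.9069 bits/symbol. Redundancy = 1 - H/H_max = 1 - 1.83/3.9069 = 1 - 0.4684 = 0.5316

0.5316


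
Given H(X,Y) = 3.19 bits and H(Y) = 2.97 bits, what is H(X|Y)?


H(X|Y) = H(X,Y) - H(Y) = 3.19 - 2.97 = 0.22

0.22 bits


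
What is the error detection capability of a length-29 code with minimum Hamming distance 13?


Detection capability = d_min - 1 = 13 - 1 = 12

12 errors


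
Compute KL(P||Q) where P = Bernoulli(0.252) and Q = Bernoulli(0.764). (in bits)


KL = p*log2(p/q) + (1-p)*log2((1-p)/(1-q)) = 0.252*log2(0.252/0.764) + 0.748*log2(0.748/0.236) = 0.8416

0.8416 bits


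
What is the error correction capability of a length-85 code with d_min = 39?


Correction capability = floor((d-1)/2) = floor((39-1)/2) = 19

19 errors


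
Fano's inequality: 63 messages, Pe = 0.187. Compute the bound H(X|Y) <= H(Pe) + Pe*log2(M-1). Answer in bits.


H(Pe) = -Pe*log2(Pe) - (1-Pe)*log2(1-Pe) = -0.187*log2(0.187) - 0.813*log2(0.813) = 0.452332 + 0.242821 = 0.6952. Pe*log2(M-1) = 0.187*log2(62) = 1.113435. Bound = H(Pe) + Pe*log2(M-1) = 0.452332 + 0.242821 + 1.113435 = 1.8086

1.8086 bits


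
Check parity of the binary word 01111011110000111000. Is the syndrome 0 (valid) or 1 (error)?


Syndrome = XOR of all bits = 0 XOR 1 XOR 1 XOR 1 XOR 1 XOR 0 XOR 1 XOR 1 XOR 1 XOR 1 XOR 0 XOR 0 XOR 0 XOR 0 XOR 1 XOR 1 XOR 1 XOR 0 XOR 0 XOR 0 = 1

1


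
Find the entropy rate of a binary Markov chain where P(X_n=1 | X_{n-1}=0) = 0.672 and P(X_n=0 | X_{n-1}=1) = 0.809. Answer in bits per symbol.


Stationary distribution: pi_0 = p10/(p01+p10) = 0.5463, pi_1 = 0.4537. Entropy rate H' = pi_0*H(p01) + pi_1*H(p10) = 0.5463*0.9129 + 0.4537*0.7036 = 0.8179

0.8179 bits/symbol


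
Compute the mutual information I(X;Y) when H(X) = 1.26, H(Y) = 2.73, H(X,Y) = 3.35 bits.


I(X;Y) = H(X) + H(Y) - H(X,Y) = 1.26 + 2.73 - 3.35 = 0.64

0.64 bits


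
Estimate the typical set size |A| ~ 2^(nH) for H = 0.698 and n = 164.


log2|A_typical| = nH = 164 * 0.698 = 114.472, so |A_typical| ~ 2^114.472 = 2.881e+34

2.881e+34


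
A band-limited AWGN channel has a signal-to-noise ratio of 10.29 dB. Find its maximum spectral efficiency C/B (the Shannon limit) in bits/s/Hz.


SNR_linear = 10^(10.29/10) = 10.6905; C/B = log2(1 + SNR_linear) = log2(1 + 10.6905) = 3.5473

3.5473 bits/s/Hz


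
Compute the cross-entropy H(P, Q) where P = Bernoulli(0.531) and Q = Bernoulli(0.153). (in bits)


H(P,Q) = -p*log2(q) - (1-p)*log2(1-q). -0.531*log2(0.153) = 1.438159; -0.469*log2(0.847) = 0.112357. H(P,Q) = 1.438159 + 0.112357 = 1.5505

1.5505 bits


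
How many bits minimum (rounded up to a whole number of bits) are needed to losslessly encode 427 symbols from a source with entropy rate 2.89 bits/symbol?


Minimum bits >= n * H = 427 * 2.89 = 1234.03, rounded up to a whole number of bits = 1235

1235 bits


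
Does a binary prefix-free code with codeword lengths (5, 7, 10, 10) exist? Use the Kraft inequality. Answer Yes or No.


Kraft sum = sum(2^(-l_i)) = 0.041, need <= 1. Result: satisfied (a binary prefix-free code with these lengths exists)

Yes


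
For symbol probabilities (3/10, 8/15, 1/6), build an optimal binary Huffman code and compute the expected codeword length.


Huffman construction (repeatedly merge the two least-probable nodes; each merge adds 1 bit to every symbol beneath it): 1/6 + 3/10 = 7/15; 7/15 + 8/15 = 1. Resulting codeword lengths (in the order the probabilities were given): (2, 1, 2). L_avg = sum(p_i * l_i) = 3/10*2 + 8/15*1 + 1/6*2 = 22/15 = 1.4667

1.4667 bits


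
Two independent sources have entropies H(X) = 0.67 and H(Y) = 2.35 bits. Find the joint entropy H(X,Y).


For independent variables, H(X,Y) = H(X) + H(Y) = 0.67 + 2.35 = 3.02

3.02 bits


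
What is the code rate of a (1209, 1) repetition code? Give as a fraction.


Rate = k/n = 1/1209

1/1209


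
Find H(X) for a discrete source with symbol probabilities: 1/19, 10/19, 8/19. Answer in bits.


H = -sum(p_i * log2(p_i)). Terms: -(1/19)*log2(1/19) = 0.223575; -(10/19)*log2(10/19) = 0.487368; -(8/19)*log2(8/19) = 0.525443. H = 0.223575 + 0.487368 + 0.525443 = 1.2364

1.2364 bits


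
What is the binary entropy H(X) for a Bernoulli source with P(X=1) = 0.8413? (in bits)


H = -p*log2(p) - (1-p)*log2(1-p). -0.8413*log2(0.8413) = 0.209743; -0.1587*log2(0.1587) = 0.421448. H = 0.209743 + 0.421448 = 0.6312

0.6312 bits


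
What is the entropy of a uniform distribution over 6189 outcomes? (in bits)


H = log2(n) = log2(6189) = 12.5955

12.5955 bits


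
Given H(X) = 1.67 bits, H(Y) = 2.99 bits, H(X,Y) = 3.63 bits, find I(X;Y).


I(X;Y) = H(X) + H(Y) - H(X,Y) = 1.67 + 2.99 - 3.63 = 1.03

1.03 bits


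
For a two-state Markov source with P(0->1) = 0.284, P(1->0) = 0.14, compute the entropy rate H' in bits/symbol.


Stationary distribution: pi_0 = p10/(p01+p10) = 0.3302, pi_1 = 0.6698. Entropy rate H' = pi_0*H(p01) + pi_1*H(p10) = 0.3302*0.8608 + 0.6698*0.5842 = 0.6756

0.6756 bits/symbol


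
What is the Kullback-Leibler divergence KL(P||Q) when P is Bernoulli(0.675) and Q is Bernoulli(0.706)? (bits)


KL = p*log2(p/q) + (1-p)*log2((1-p)/(1-q)) = 0.675*log2(0.675/0.706) + 0.325*log2(0.325/0.294) = 0.0033

0.0033 bits


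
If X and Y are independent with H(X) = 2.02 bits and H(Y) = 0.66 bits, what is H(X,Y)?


For independent variables, H(X,Y) = H(X) + H(Y) = 2.02 + 0.66 = 2.68

2.68 bits


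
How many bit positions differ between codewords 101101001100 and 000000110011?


Count differing positions: ^ . ^ ^ . ^ ^ ^ ^ ^ ^ ^ = 10 differences

10


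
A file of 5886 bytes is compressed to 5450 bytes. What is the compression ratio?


Ratio = original / compressed = 5886 / 5450 = 1.08

1.08


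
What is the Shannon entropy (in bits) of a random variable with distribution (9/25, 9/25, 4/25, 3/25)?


H = -sum(p_i * log2(p_i)). Terms: -(9/25)*log2(9/25) = 0.530615; -(9/25)*log2(9/25) = 0.530615; -(4/25)*log2(4/25) = 0.423017; -(3/25)*log2(3/25) = 0.367067. H = 0.530615 + 0.530615 + 0.423017 + 0.367067 = 1.8513

1.8513 bits


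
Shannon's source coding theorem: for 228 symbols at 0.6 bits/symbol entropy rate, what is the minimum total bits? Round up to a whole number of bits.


Minimum bits >= n * H = 228 * 0.6 = 136.8, rounded up to a whole number of bits = 137

137 bits


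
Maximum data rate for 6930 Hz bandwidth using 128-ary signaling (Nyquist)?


Rate = 2 * B * log2(M) = 2 * 6930 * 7.0 = 97020.0

97020.0 bps


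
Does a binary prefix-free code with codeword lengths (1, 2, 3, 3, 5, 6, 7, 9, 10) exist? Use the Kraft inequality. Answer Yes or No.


Kraft sum = sum(2^(-l_i)) = 1.0576, need <= 1. Result: violated (a binary prefix-free code with these lengths cannot exist)

No


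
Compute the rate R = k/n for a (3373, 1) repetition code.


Rate = k/n = 1/3373

1/3373


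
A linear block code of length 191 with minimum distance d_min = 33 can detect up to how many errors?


Detection capability = d_min - 1 = 33 - 1 = 32

32 errors


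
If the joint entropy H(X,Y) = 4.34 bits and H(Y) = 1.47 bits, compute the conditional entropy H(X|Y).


H(X|Y) = H(X,Y) - H(Y) = 4.34 - 1.47 = 2.87

2.87 bits


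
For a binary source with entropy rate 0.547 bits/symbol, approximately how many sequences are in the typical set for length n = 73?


log2|A_typical| = nH = 73 * 0.547 = 39.931, so |A_typical| ~ 2^39.931 = 1.048e+12

1.048e+12


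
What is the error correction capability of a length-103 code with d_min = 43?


Correction capability = floor((d-1)/2) = floor((43-1)/2) = 21

21 errors


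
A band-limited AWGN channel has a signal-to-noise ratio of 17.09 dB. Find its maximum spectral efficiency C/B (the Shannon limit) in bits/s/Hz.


SNR_linear = 10^(17.09/10) = 51.1682; C/B = log2(1 + SNR_linear) = log2(1 + 51.1682) = 5.7051

5.7051 bits/s/Hz


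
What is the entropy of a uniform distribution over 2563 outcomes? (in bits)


H = log2(n) = log2(2563) = 11.3236

11.3236 bits


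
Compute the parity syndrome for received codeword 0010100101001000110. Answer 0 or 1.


Syndrome = XOR of all bits = 0 XOR 0 XOR 1 XOR 0 XOR 1 XOR 0 XOR 0 XOR 1 XOR 0 XOR 1 XOR 0 XOR 0 XOR 1 XOR 0 XOR 0 XOR 0 XOR 1 XOR 1 XOR 0 = 1

1


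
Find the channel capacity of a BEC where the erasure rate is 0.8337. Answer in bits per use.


C = 1 - epsilon = 1 - 0.8337 = 0.1663

0.1663 bits


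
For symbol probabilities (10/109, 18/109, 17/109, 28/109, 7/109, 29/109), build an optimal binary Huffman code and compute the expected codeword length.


Huffman construction (repeatedly merge the two least-probable nodes; each merge adds 1 bit to every symbol beneath it): 7/109 + 10/109 = 17/109; 17/109 + 17/109 = 34/109; 18/109 + 28/109 = 46/109; 29/109 + 34/109 = 63/109; 46/109 + 63/109 = 1. Resulting codeword lengths (in the order the probabilities were given): (4, 2, 3, 2, 4, 2). L_avg = sum(p_i * l_i) = 10/109*4 + 18/109*2 + 17/109*3 + 28/109*2 + 7/109*4 + 29/109*2 = 269/109 = 2.4679

2.4679 bits


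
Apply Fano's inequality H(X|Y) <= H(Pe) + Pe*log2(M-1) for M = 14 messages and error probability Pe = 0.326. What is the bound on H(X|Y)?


H(Pe) = -Pe*log2(Pe) - (1-Pe)*log2(1-Pe) = -0.326*log2(0.326) - 0.674*log2(0.674) = 0.527160 + 0.383627 = 0.9108. Pe*log2(M-1) = 0.326*log2(13) = 1.206343. Bound = H(Pe) + Pe*log2(M-1) = 0.527160 + 0.383627 + 1.206343 = 2.1171

2.1171 bits


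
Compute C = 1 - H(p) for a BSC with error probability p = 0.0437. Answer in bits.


H(p) = -p*log2(p) - (1-p)*log2(1-p) = -0.0437*log2(0.0437) - 0.9563*log2(0.9563) = 0.197359 + 0.061648 = 0.259. C = 1 - H(p) = 1 - 0.259 = 0.741

0.741 bits


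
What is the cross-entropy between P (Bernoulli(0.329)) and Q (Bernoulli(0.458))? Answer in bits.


H(P,Q) = -p*log2(q) - (1-p)*log2(1-q). -0.329*log2(0.458) = 0.370645; -0.671*log2(0.542) = 0.592919. H(P,Q) = 0.370645 + 0.592919 = 0.9636

0.9636 bits


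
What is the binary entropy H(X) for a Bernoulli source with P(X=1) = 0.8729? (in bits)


H = -p*log2(p) - (1-p)*log2(1-p). -0.8729*log2(0.8729) = 0.171186; -0.1271*log2(0.1271) = 0.378245. H = 0.171186 + 0.378245 = 0.5494

0.5494 bits


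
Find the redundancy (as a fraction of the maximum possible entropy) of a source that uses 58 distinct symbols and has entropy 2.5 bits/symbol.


H_max = log2(K) = log2(58) = 5.858 bits/symbol. Redundancy = 1 - H/H_max = 1 - 2.5/5.858 = 1 - 0.4268 = 0.5732

0.5732
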